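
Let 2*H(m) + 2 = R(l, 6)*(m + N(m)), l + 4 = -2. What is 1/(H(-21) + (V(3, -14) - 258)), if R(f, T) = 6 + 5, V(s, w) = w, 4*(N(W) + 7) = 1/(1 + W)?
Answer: -160/68331 ≈ -0.0023415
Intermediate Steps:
l = -6 (l = -4 - 2 = -6)
N(W) = -7 + 1/(4*(1 + W))
R(f, T) = 11
H(m) = -1 + 11*m/2 + 11*(-27 - 28*m)/(8*(1 + m)) (H(m) = -1 + (11*(m + (-27 - 28*m)/(4*(1 + m))))/2 = -1 + (11*m + 11*(-27 - 28*m)/(4*(1 + m)))/2 = -1 + (11*m/2 + 11*(-27 - 28*m)/(8*(1 + m))) = -1 + 11*m/2 + 11*(-27 - 28*m)/(8*(1 + m)))
1/(H(-21) + (V(3, -14) - 258)) = 1/((-305 - 272*(-21) + 44*(-21)²)/(8*(1 - 21)) + (-14 - 258)) = 1/((⅛)*(-305 + 5712 + 44*441)/(-20) - 272) = 1/((⅛)*(-1/20)*(-305 + 5712 + 19404) - 272) = 1/((⅛)*(-1/20)*24811 - 272) = 1/(-24811/160 - 272) = 1/(-68331/160) = -160/68331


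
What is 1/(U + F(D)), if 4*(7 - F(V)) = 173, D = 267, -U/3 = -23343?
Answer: 4/279971 ≈ 1.4287e-5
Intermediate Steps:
U = 70029 (U = -3*(-23343) = 70029)
F(V) = -145/4 (F(V) = 7 - ¼*173 = 7 - 173/4 = -145/4)
1/(U + F(D)) = 1/(70029 - 145/4) = 1/(279971/4) = 4/279971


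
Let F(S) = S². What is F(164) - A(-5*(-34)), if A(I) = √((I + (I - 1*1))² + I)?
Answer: 26896 - √115091 ≈ 26557.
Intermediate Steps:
A(I) = √(I + (-1 + 2*I)²) (A(I) = √((I + (I - 1))² + I) = √((I + (-1 + I))² + I) = √((-1 + 2*I)² + I) = √(I + (-1 + 2*I)²))
F(164) - A(-5*(-34)) = 164² - √(-5*(-34) + (-1 + 2*(-5*(-34)))²) = 26896 - √(170 + (-1 + 2*170)²) = 26896 - √(170 + (-1 + 340)²) = 26896 - √(170 + 339²) = 26896 - √(170 + 114921) = 26896 - √115091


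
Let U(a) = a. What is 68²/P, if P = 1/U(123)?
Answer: 568752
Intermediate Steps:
P = 1/123 ≈ 0.0081301
68²/P = 68²/(1/123) = 4624*123 = 568752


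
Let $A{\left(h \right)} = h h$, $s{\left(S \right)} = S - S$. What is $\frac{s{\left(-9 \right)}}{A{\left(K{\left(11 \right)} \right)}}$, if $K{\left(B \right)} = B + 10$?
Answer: $0$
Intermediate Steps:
$s{\left(S \right)} = 0$
$K{\left(B \right)} = 10 + B$
$A{\left(h \right)} = h^{2}$
$\frac{s{\left(-9 \right)}}{A{\left(K{\left(11 \right)} \right)}} = \frac{0}{\left(10 + 11\right)^{2}} = \frac{0}{21^{2}} = \frac{0}{441} = 0 \cdot \frac{1}{441} = 0$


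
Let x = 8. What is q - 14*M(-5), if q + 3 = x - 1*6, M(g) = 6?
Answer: -85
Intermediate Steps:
q = -1 (q = -3 + (8 - 1*6) = -3 + (8 - 6) = -3 + 2 = -1)
q - 14*M(-5) = -1 - 14*6 = -1 - 84 = -85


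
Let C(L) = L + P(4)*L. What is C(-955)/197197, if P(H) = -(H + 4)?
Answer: 955/28171 ≈ 0.033900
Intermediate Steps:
P(H) = -4 - H (P(H) = -(4 + H) = -4 - H)
C(L) = -7*L (C(L) = L + (-4 - 1*4)*L = L + (-4 - 4)*L = L - 8*L = -7*L)
C(-955)/197197 = -7*(-955)/197197 = 6685*(1/197197) = 955/28171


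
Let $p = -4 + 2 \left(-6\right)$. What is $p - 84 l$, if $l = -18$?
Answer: $1496$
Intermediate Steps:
$p = -16$ ($p = -4 - 12 = -16$)
$p - 84 l = -16 - -1512 = -16 + 1512 = 1496$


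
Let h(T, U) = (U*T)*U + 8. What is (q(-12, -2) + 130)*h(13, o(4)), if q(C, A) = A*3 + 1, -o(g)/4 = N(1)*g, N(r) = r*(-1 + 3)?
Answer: 1665000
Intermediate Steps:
N(r) = 2*r (N(r) = r*2 = 2*r)
o(g) = -8*g (o(g) = -4*2*1*g = -8*g)
h(T, U) = 8 + T*U² (h(T, U) = (T*U)*U + 8 = T*U² + 8 = 8 + T*U²)
q(C, A) = 1 + 3*A (q(C, A) = 3*A + 1 = 1 + 3*A)
(q(-12, -2) + 130)*h(13, o(4)) = ((1 + 3*(-2)) + 130)*(8 + 13*(-8*4)²) = ((1 - 6) + 130)*(8 + 13*(-32)²) = (-5 + 130)*(8 + 13*1024) = 125*(8 + 13312) = 125*13320 = 1665000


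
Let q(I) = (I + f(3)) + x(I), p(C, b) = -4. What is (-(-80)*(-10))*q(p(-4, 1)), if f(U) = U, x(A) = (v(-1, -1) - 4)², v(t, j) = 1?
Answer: -6400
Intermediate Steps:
x(A) = 9 (x(A) = (1 - 4)² = (-3)² = 9)
q(I) = 12 + I (q(I) = (I + 3) + 9 = (3 + I) + 9 = 12 + I)
(-(-80)*(-10))*q(p(-4, 1)) = (-(-80)*(-10))*(12 - 4) = -20*40*8 = -800*8 = -6400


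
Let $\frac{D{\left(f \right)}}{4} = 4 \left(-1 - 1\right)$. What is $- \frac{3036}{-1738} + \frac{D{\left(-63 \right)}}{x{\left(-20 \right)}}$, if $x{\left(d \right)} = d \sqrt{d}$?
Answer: $\frac{138}{79} - \frac{4 i \sqrt{5}}{25} \approx 1.7468 - 0.35777 i$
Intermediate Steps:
$x{\left(d \right)} = d^{\frac{3}{2}}$
$D{\left(f \right)} = -32$ ($D{\left(f \right)} = 4 \cdot 4 \left(-1 - 1\right) = 4 \cdot 4 \left(-2\right) = 4 \left(-8\right) = -32$)
$- \frac{3036}{-1738} + \frac{D{\left(-63 \right)}}{x{\left(-20 \right)}} = - \frac{3036}{-1738} - \frac{32}{\left(-20\right)^{\frac{3}{2}}} = \left(-3036\right) \left(- \frac{1}{1738}\right) - \frac{32}{\left(-40\right) i \sqrt{5}} = \frac{138}{79} - 32 \frac{i \sqrt{5}}{200} = \frac{138}{79} - \frac{4 i \sqrt{5}}{25}$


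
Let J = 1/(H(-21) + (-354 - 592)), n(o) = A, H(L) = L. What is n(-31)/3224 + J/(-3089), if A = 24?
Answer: 8961592/1203786389 ≈ 0.0074445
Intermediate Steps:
n(o) = 24
J = -1/967 (J = 1/(-21 + (-354 - 592)) = 1/(-21 - 946) = 1/(-967) = -1/967 ≈ -0.0010341)
n(-31)/3224 + J/(-3089) = 24/3224 - 1/967/(-3089) = 24*(1/3224) - 1/967*(-1/3089) = 3/403 + 1/2987063 = 8961592/1203786389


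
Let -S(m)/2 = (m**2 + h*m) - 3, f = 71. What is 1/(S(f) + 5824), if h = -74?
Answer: 1/6256 ≈ 0.00015985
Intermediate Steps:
S(m) = 6 - 2*m**2 + 148*m (S(m) = -2*((m**2 - 74*m) - 3) = -2*(-3 + m**2 - 74*m) = 6 - 2*m**2 + 148*m)
1/(S(f) + 5824) = 1/((6 - 2*71**2 + 148*71) + 5824) = 1/((6 - 2*5041 + 10508) + 5824) = 1/((6 - 10082 + 10508) + 5824) = 1/(432 + 5824) = 1/6256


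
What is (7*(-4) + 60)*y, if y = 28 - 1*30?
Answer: -64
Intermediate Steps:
y = -2 (y = 28 - 30 = -2)
(7*(-4) + 60)*y = (7*(-4) + 60)*(-2) = (-28 + 60)*(-2) = 32*(-2) = -64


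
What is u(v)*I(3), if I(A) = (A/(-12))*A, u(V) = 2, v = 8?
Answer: -3/2 ≈ -1.5000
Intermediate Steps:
I(A) = -A²/12 (I(A) = (A*(-1/12))*A = (-A/12)*A = -A²/12)
u(v)*I(3) = 2*(-1/12*3²) = 2*(-1/12*9) = 2*(-¾) = -3/2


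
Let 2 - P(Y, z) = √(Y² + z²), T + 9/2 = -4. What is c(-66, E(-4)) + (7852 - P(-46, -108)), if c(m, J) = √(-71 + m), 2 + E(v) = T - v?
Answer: 7850 + 2*√3445 + I*√137 ≈ 7967.4 + 11.705*I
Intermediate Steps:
T = -17/2 (T = -9/2 - 4 = -17/2 ≈ -8.5000)
E(v) = -21/2 - v (E(v) = -2 + (-17/2 - v) = -21/2 - v)
P(Y, z) = 2 - √(Y² + z²)
c(-66, E(-4)) + (7852 - P(-46, -108)) = √(-71 - 66) + (7852 - (2 - √((-46)² + (-108)²))) = √(-137) + (7852 - (2 - √(2116 + 11664))) = I*√137 + (7852 - (2 - √13780)) = I*√137 + (7852 - (2 - 2*√3445)) = I*√137 + (7852 + (-2 + 2*√3445)) = I*√137 + (7850 + 2*√3445) = 7850 + 2*√3445 + I*√137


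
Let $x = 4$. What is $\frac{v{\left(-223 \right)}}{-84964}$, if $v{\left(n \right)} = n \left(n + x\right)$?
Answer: $- \frac{48837}{84964} \approx -0.5748$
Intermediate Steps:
$v{\left(n \right)} = n \left(4 + n\right)$ ($v{\left(n \right)} = n \left(n + 4\right) = n \left(4 + n\right)$)
$\frac{v{\left(-223 \right)}}{-84964} = \frac{\left(-223\right) \left(4 - 223\right)}{-84964} = \left(-223\right) \left(-219\right) \left(- \frac{1}{84964}\right) = 48837 \left(- \frac{1}{84964}\right) = - \frac{48837}{84964}$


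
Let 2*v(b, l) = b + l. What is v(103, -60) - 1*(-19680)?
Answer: 39403/2 ≈ 19702.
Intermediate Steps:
v(b, l) = b/2 + l/2 (v(b, l) = (b + l)/2 = b/2 + l/2)
v(103, -60) - 1*(-19680) = ((1/2)*103 + (1/2)*(-60)) - 1*(-19680) = (103/2 - 30) + 19680 = 43/2 + 19680 = 39403/2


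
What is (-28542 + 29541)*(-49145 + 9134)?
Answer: -39970989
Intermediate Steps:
(-28542 + 29541)*(-49145 + 9134) = 999*(-40011) = -39970989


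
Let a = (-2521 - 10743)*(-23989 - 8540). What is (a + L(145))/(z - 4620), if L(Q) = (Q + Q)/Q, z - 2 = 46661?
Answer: 431464658/42043 ≈ 10262.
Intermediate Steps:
z = 46663 (z = 2 + 46661 = 46663)
L(Q) = 2 (L(Q) = (2*Q)/Q = 2)
a = 431464656 (a = -13264*(-32529) = 431464656)
(a + L(145))/(z - 4620) = (431464656 + 2)/(46663 - 4620) = 431464658/42043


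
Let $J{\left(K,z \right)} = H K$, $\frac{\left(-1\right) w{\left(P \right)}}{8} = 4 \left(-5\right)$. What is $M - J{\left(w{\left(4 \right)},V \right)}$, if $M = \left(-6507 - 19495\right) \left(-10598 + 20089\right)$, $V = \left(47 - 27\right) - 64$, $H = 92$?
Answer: $-246799702$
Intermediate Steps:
$w{\left(P \right)} = 160$ ($w{\left(P \right)} = - 8 \cdot 4 \left(-5\right) = \left(-8\right) \left(-20\right) = 160$)
$V = -44$ ($V = 20 - 64 = -44$)
$J{\left(K,z \right)} = 92 K$
$M = -246784982$ ($M = \left(-26002\right) 9491 = -246784982$)
$M - J{\left(w{\left(4 \right)},V \right)} = -246784982 - 92 \cdot 160 = -246784982 - 14720 = -246799702$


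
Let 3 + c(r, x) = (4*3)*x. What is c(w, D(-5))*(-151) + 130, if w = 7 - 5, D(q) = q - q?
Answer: 583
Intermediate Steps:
D(q) = 0
w = 2
c(r, x) = -3 + 12*x (c(r, x) = -3 + (4*3)*x = -3 + 12*x)
c(w, D(-5))*(-151) + 130 = (-3 + 12*0)*(-151) + 130 = (-3 + 0)*(-151) + 130 = -3*(-151) + 130 = 453 + 130 = 583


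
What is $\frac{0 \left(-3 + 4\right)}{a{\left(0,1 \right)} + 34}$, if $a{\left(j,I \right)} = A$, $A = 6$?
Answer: $0$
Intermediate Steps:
$a{\left(j,I \right)} = 6$
$\frac{0 \left(-3 + 4\right)}{a{\left(0,1 \right)} + 34} = \frac{0 \left(-3 + 4\right)}{6 + 34} = \frac{0 \cdot 1}{40} = \frac{1}{40} \cdot 0 = 0$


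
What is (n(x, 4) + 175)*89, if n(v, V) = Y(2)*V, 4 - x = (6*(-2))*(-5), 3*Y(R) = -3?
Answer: 15219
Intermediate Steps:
Y(R) = -1 (Y(R) = (1/3)*(-3) = -1)
x = -56 (x = 4 - 6*(-2)*(-5) = 4 - (-12)*(-5) = 4 - 1*60 = 4 - 60 = -56)
n(v, V) = -V
(n(x, 4) + 175)*89 = (-1*4 + 175)*89 = (-4 + 175)*89 = 171*89 = 15219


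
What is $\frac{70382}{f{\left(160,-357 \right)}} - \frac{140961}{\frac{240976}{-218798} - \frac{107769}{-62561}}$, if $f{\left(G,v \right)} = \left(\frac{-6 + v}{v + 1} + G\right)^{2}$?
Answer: $- \frac{3170068396815657275169215}{13971663666057817727} \approx -2.2689 \cdot 10^{5}$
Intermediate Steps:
$f{\left(G,v \right)} = \left(G + \frac{-6 + v}{1 + v}\right)^{2}$ ($f{\left(G,v \right)} = \left(\frac{-6 + v}{1 + v} + G\right)^{2} = \left(G + \frac{-6 + v}{1 + v}\right)^{2}$)
$\frac{70382}{f{\left(160,-357 \right)}} - \frac{140961}{\frac{240976}{-218798} - \frac{107769}{-62561}} = \frac{70382}{\frac{1}{\left(1 - 357\right)^{2}} \left(-6 + 160 - 357 + 160 \left(-357\right)\right)^{2}} - \frac{140961}{\frac{240976}{-218798} - \frac{107769}{-62561}} = \frac{70382}{\frac{1}{126736} \left(-6 + 160 - 357 - 57120\right)^{2}} - \frac{140961}{240976 \left(- \frac{1}{218798}\right) - - \frac{107769}{62561}} = \frac{70382}{\frac{1}{126736} \left(-57323\right)^{2}} - \frac{140961}{- \frac{120488}{109399} + \frac{107769}{62561}} = \frac{70382}{\frac{1}{126736} \cdot 3285926329} - \frac{140961}{\frac{4251971063}{6844110839}} = \frac{70382}{\frac{3285926329}{126736}} - \frac{964752707976279}{4251971063} = 70382 \cdot \frac{126736}{3285926329} - \frac{964752707976279}{4251971063} = \frac{8919933152}{3285926329} - \frac{964752707976279}{4251971063} = - \frac{3170068396815657275169215}{13971663666057817727}$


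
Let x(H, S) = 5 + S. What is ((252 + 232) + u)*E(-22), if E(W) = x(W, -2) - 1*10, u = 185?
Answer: -4683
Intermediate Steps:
E(W) = -7 (E(W) = (5 - 2) - 1*10 = 3 - 10 = -7)
((252 + 232) + u)*E(-22) = ((252 + 232) + 185)*(-7) = (484 + 185)*(-7) = 669*(-7) = -4683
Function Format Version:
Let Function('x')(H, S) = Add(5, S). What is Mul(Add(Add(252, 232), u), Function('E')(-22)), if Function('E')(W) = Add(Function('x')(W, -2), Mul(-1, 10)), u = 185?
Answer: -4683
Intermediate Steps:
Function('E')(W) = -7 (Function('E')(W) = Add(Add(5, -2), Mul(-1, 10)) = Add(3, -10) = -7)
Mul(Add(Add(252, 232), u), Function('E')(-22)) = Mul(Add(Add(252, 232), 185), -7) = Mul(Add(484, 185), -7) = Mul(669, -7) = -4683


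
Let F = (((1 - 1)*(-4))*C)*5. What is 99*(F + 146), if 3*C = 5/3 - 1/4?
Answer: 14454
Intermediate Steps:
C = 17/36 (C = (5/3 - 1/4)/3 = (1/3)*(17/12) = 17/36 ≈ 0.47222)
F = 0 (F = (((1 - 1)*(-4))*(17/36))*5 = ((0*(-4))*(17/36))*5 = (0*(17/36))*5 = 0*5 = 0)
99*(F + 146) = 99*(0 + 146) = 99*146 = 14454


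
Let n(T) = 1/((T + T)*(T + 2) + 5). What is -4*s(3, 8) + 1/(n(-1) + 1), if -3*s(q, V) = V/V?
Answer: 25/12 ≈ 2.0833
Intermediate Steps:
n(T) = 1/(5 + 2*T*(2 + T)) (n(T) = 1/((2*T)*(2 + T) + 5) = 1/(2*T*(2 + T) + 5) = 1/(5 + 2*T*(2 + T)))
s(q, V) = -1/3 (s(q, V) = -V/(3*V) = -1/3*1 = -1/3)
-4*s(3, 8) + 1/(n(-1) + 1) = -4*(-1/3) + 1/(1/(5 + 2*(-1)**2 + 4*(-1)) + 1) = 4/3 + 1/(1/(5 + 2*1 - 4) + 1) = 4/3 + 1/(1/(5 + 2 - 4) + 1) = 4/3 + 1/(1/3 + 1) = 4/3 + 1/(4/3) = 4/3 + 3/4 = 25/12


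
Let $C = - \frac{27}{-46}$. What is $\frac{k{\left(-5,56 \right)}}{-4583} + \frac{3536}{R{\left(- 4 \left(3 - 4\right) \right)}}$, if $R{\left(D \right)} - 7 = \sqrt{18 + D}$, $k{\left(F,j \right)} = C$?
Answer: $\frac{5218166407}{5692086} - \frac{3536 \sqrt{22}}{27} \approx 302.47$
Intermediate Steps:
$C = \frac{27}{46}$ ($C = \left(-27\right) \left(- \frac{1}{46}\right) = \frac{27}{46} \approx 0.58696$)
$k{\left(F,j \right)} = \frac{27}{46}$
$R{\left(D \right)} = 7 + \sqrt{18 + D}$
$\frac{k{\left(-5,56 \right)}}{-4583} + \frac{3536}{R{\left(- 4 \left(3 - 4\right) \right)}} = \frac{27}{46 \left(-4583\right)} + \frac{3536}{7 + \sqrt{18 - 4 \left(3 - 4\right)}} = \frac{27}{46} \left(- \frac{1}{4583}\right) + \frac{3536}{7 + \sqrt{18 - -4}} = - \frac{27}{210818} + \frac{3536}{7 + \sqrt{18 + 4}} = - \frac{27}{210818} + \frac{3536}{7 + \sqrt{22}}$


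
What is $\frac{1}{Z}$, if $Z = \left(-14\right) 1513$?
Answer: $- \frac{1}{21182} \approx -4.721 \cdot 10^{-5}$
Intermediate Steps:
$Z = -21182$
$\frac{1}{Z} = \frac{1}{-21182} = - \frac{1}{21182}$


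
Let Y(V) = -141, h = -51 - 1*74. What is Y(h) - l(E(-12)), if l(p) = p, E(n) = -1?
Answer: -140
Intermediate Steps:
h = -125 (h = -51 - 74 = -125)
Y(h) - l(E(-12)) = -141 - 1*(-1) = -141 + 1 = -140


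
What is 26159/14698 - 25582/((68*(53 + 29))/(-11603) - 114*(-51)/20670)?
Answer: 366584772335247/2855718514 ≈ 1.2837e+5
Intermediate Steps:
26159/14698 - 25582/((68*(53 + 29))/(-11603) - 114*(-51)/20670) = 26159*(1/14698) - 25582/((68*82)*(-1/11603) + 5814*(1/20670)) = 26159/14698 - 25582/(5576*(-1/11603) + 969/3445) = 26159/14698 - 25582/(-136/283 + 969/3445) = 26159/14698 - 25582/(-194293/974935) = 26159/14698 - 25582*(-974935/194293) = 26159/14698 + 24940787170/194293 = 366584772335247/2855718514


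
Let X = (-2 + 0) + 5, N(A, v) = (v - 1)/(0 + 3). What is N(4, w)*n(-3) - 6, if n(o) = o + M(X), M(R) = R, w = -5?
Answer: -6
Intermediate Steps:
N(A, v) = -1/3 + v/3 (N(A, v) = (-1 + v)/3 = (-1 + v)*(1/3) = -1/3 + v/3)
X = 3 (X = -2 + 5 = 3)
n(o) = 3 + o (n(o) = o + 3 = 3 + o)
N(4, w)*n(-3) - 6 = (-1/3 + (1/3)*(-5))*(3 - 3) - 6 = (-1/3 - 5/3)*0 - 6 = -2*0 - 6 = 0 - 6 = -6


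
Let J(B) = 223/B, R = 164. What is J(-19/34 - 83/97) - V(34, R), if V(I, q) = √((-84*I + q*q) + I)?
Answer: -735454/4665 - √24074 ≈ -312.81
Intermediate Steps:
V(I, q) = √(q² - 83*I) (V(I, q) = √((-84*I + q²) + I) = √((q² - 84*I) + I) = √(q² - 83*I))
J(-19/34 - 83/97) - V(34, R) = 223/(-19/34 - 83/97) - √(164² - 83*34) = 223/(-19*1/34 - 83*1/97) - √(26896 - 2822) = 223/(-19/34 - 83/97) - √24074 = 223/(-4665/3298) - √24074 = 223*(-3298/4665) - √24074 = -735454/4665 - √24074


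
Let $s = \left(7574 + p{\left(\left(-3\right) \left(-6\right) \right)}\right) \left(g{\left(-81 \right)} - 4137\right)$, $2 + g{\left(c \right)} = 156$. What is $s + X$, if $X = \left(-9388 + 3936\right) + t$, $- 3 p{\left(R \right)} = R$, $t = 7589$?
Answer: $-30141207$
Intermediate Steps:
$p{\left(R \right)} = - \frac{R}{3}$
$g{\left(c \right)} = 154$ ($g{\left(c \right)} = -2 + 156 = 154$)
$X = 2137$ ($X = \left(-9388 + 3936\right) + 7589 = -5452 + 7589 = 2137$)
$s = -30143344$ ($s = \left(7574 - \frac{\left(-3\right) \left(-6\right)}{3}\right) \left(154 - 4137\right) = \left(7574 - 6\right) \left(154 - 4137\right) = \left(7574 - 6\right) \left(-3983\right) = 7568 \left(-3983\right) = -30143344$)
$s + X = -30143344 + 2137 = -30141207$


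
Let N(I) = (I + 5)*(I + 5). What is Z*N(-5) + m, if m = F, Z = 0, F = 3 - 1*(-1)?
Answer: 4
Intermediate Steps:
N(I) = (5 + I)² (N(I) = (5 + I)*(5 + I) = (5 + I)²)
F = 4 (F = 3 + 1 = 4)
m = 4
Z*N(-5) + m = 0*(5 - 5)² + 4 = 0*0² + 4 = 0*0 + 4 = 0 + 4 = 4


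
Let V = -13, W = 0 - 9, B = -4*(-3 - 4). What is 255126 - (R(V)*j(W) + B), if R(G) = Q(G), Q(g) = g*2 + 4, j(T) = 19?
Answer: 255516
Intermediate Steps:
B = 28 (B = -4*(-7) = 28)
W = -9
Q(g) = 4 + 2*g (Q(g) = 2*g + 4 = 4 + 2*g)
R(G) = 4 + 2*G
255126 - (R(V)*j(W) + B) = 255126 - ((4 + 2*(-13))*19 + 28) = 255126 - ((4 - 26)*19 + 28) = 255126 - (-22*19 + 28) = 255126 - (-418 + 28) = 255126 - 1*(-390) = 255126 + 390 = 255516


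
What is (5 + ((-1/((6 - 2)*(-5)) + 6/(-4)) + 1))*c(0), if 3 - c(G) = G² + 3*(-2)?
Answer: 819/20 ≈ 40.950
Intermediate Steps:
c(G) = 9 - G² (c(G) = 3 - (G² + 3*(-2)) = 3 - (G² - 6) = 3 - (-6 + G²) = 3 + (6 - G²) = 9 - G²)
(5 + ((-1/((6 - 2)*(-5)) + 6/(-4)) + 1))*c(0) = (5 + ((-1/((6 - 2)*(-5)) + 6/(-4)) + 1))*(9 - 1*0²) = (5 + ((-1/(4*(-5)) + 6*(-¼)) + 1))*(9 - 1*0) = (5 + ((-1/(-20) - 3/2) + 1))*(9 + 0) = (5 + ((-1*(-1/20) - 3/2) + 1))*9 = (5 + ((1/20 - 3/2) + 1))*9 = (5 + (-29/20 + 1))*9 = (5 - 9/20)*9 = (91/20)*9 = 819/20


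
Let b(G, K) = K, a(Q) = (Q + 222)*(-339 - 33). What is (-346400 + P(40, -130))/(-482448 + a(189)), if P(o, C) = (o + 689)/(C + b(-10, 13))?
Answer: 4503281/8259420 ≈ 0.54523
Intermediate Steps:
a(Q) = -82584 - 372*Q (a(Q) = (222 + Q)*(-372) = -82584 - 372*Q)
P(o, C) = (689 + o)/(13 + C) (P(o, C) = (o + 689)/(C + 13) = (689 + o)/(13 + C))
(-346400 + P(40, -130))/(-482448 + a(189)) = (-346400 + (689 + 40)/(13 - 130))/(-482448 + (-82584 - 372*189)) = (-346400 + 729/(-117))/(-482448 + (-82584 - 70308)) = (-346400 - 1/117*729)/(-482448 - 152892) = (-346400 - 81/13)/(-635340) = -4503281/13*(-1/635340) = 4503281/8259420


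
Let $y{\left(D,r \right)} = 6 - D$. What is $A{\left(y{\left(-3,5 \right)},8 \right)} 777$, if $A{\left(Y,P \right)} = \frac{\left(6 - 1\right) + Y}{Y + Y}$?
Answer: $\frac{1813}{3} \approx 604.33$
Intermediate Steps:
$A{\left(Y,P \right)} = \frac{5 + Y}{2 Y}$ ($A{\left(Y,P \right)} = \frac{\left(6 - 1\right) + Y}{2 Y} = \left(5 + Y\right) \frac{1}{2 Y} = \frac{5 + Y}{2 Y}$)
$A{\left(y{\left(-3,5 \right)},8 \right)} 777 = \frac{5 + \left(6 - -3\right)}{2 \left(6 - -3\right)} 777 = \frac{5 + \left(6 + 3\right)}{2 \left(6 + 3\right)} 777 = \frac{5 + 9}{2 \cdot 9} \cdot 777 = \frac{1}{2} \cdot \frac{1}{9} \cdot 14 \cdot 777 = \frac{7}{9} \cdot 777 = \frac{1813}{3}$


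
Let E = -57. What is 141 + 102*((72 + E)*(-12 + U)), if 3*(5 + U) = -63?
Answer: -57999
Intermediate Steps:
U = -26 (U = -5 + (1/3)*(-63) = -5 - 21 = -26)
141 + 102*((72 + E)*(-12 + U)) = 141 + 102*((72 - 57)*(-12 - 26)) = 141 + 102*(15*(-38)) = 141 + 102*(-570) = 141 - 58140 = -57999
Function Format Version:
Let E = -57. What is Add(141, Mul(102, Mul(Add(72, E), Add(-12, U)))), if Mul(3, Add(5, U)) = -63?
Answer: -57999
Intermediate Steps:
U = -26 (U = Add(-5, Mul(Rational(1, 3), -63)) = Add(-5, -21) = -26)
Add(141, Mul(102, Mul(Add(72, E), Add(-12, U)))) = Add(141, Mul(102, Mul(Add(72, -57), Add(-12, -26)))) = Add(141, Mul(102, Mul(15, -38))) = Add(141, Mul(102, -570)) = Add(141, -58140) = -57999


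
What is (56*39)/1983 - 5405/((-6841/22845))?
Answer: 81623425973/4521901 ≈ 18051.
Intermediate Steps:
(56*39)/1983 - 5405/((-6841/22845)) = 2184*(1/1983) - 5405/((-6841*1/22845)) = 728/661 - 5405/(-6841/22845) = 728/661 - 5405*(-22845/6841) = 728/661 + 123477225/6841 = 81623425973/4521901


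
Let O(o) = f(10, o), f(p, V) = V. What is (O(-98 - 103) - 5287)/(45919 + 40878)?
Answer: -5488/86797 ≈ -0.063228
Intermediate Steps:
O(o) = o
(O(-98 - 103) - 5287)/(45919 + 40878) = ((-98 - 103) - 5287)/(45919 + 40878) = (-201 - 5287)/86797 = -5488*1/86797 = -5488/86797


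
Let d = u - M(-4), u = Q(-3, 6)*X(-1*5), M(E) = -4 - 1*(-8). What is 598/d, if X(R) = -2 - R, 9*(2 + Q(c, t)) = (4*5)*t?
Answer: 299/15 ≈ 19.933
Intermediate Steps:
Q(c, t) = -2 + 20*t/9 (Q(c, t) = -2 + ((4*5)*t)/9 = -2 + (20*t)/9 = -2 + 20*t/9)
M(E) = 4 (M(E) = -4 + 8 = 4)
u = 34 (u = (-2 + (20/9)*6)*(-2 - (-1)*5) = (-2 + 40/3)*(-2 - 1*(-5)) = 34*(-2 + 5)/3 = (34/3)*3 = 34)
d = 30 (d = 34 - 1*4 = 34 - 4 = 30)
598/d = 598/30 = 598*(1/30) = 299/15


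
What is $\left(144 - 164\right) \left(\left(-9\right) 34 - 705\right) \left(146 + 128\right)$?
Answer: $5540280$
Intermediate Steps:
$\left(144 - 164\right) \left(\left(-9\right) 34 - 705\right) \left(146 + 128\right) = - 20 \left(-306 - 705\right) 274 = - 20 \left(\left(-1011\right) 274\right) = \left(-20\right) \left(-277014\right) = 5540280$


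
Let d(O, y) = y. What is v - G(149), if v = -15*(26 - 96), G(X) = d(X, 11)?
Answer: 1039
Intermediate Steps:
G(X) = 11
v = 1050 (v = -15*(-70) = 1050)
v - G(149) = 1050 - 1*11 = 1050 - 11 = 1039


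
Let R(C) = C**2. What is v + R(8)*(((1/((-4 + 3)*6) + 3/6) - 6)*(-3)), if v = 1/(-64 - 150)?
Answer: 232831/214 ≈ 1088.0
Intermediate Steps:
v = -1/214 (v = 1/(-214) = -1/214 ≈ -0.0046729)
v + R(8)*(((1/((-4 + 3)*6) + 3/6) - 6)*(-3)) = -1/214 + 8**2*(((1/((-4 + 3)*6) + 3/6) - 6)*(-3)) = -1/214 + 64*((((1/6)/(-1) + 3*(1/6)) - 6)*(-3)) = -1/214 + 64*(((-1*1/6 + 1/2) - 6)*(-3)) = -1/214 + 64*(((-1/6 + 1/2) - 6)*(-3)) = -1/214 + 64*((1/3 - 6)*(-3)) = -1/214 + 64*(-17/3*(-3)) = -1/214 + 64*17 = -1/214 + 1088 = 232831/214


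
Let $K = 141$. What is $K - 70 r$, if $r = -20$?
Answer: $1541$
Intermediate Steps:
$K - 70 r = 141 - -1400 = 141 + 1400 = 1541$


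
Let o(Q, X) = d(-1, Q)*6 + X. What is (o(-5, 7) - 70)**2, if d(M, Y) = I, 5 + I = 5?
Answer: 3969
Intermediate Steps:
I = 0 (I = -5 + 5 = 0)
d(M, Y) = 0
o(Q, X) = X (o(Q, X) = 0*6 + X = 0 + X = X)
(o(-5, 7) - 70)**2 = (7 - 70)**2 = (-63)**2 = 3969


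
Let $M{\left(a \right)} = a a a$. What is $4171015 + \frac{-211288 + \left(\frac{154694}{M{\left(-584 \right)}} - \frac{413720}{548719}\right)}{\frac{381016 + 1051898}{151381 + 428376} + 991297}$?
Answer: $\frac{130993923202517759537806293394071}{31405768115541203518384384} \approx 4.171 \cdot 10^{6}$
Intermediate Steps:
$M{\left(a \right)} = a^{3}$ ($M{\left(a \right)} = a^{2} a = a^{3}$)
$4171015 + \frac{-211288 + \left(\frac{154694}{M{\left(-584 \right)}} - \frac{413720}{548719}\right)}{\frac{381016 + 1051898}{151381 + 428376} + 991297} = 4171015 + \frac{-211288 + \left(\frac{154694}{\left(-584\right)^{3}} - \frac{413720}{548719}\right)}{\frac{381016 + 1051898}{151381 + 428376} + 991297} = 4171015 + \frac{-211288 + \left(\frac{154694}{-199176704} - \frac{413720}{548719}\right)}{\frac{1432914}{579757} + 991297} = 4171015 + \frac{-211288 + \left(154694 \left(- \frac{1}{199176704}\right) - \frac{413720}{548719}\right)}{1432914 \cdot \frac{1}{579757} + 991297} = 4171015 + \frac{-211288 - \frac{41244134757933}{54646020921088}}{\frac{1432914}{579757} + 991297} = 4171015 + \frac{-211288 - \frac{41244134757933}{54646020921088}}{\frac{574712807743}{579757}} = 4171015 - \frac{6693926333455427748035689}{31405768115541203518384384} = \frac{130993923202517759537806293394071}{31405768115541203518384384}$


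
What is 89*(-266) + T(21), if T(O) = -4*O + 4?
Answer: -23754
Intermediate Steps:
T(O) = 4 - 4*O
89*(-266) + T(21) = 89*(-266) + (4 - 4*21) = -23674 + (4 - 84) = -23674 - 80 = -23754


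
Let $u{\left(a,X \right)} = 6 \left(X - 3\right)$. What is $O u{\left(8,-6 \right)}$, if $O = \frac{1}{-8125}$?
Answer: $\frac{54}{8125} \approx 0.0066462$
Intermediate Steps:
$u{\left(a,X \right)} = -18 + 6 X$ ($u{\left(a,X \right)} = 6 \left(-3 + X\right) = -18 + 6 X$)
$O = - \frac{1}{8125} \approx -0.00012308$
$O u{\left(8,-6 \right)} = - \frac{-18 + 6 \left(-6\right)}{8125} = - \frac{-18 - 36}{8125} = \left(- \frac{1}{8125}\right) \left(-54\right) = \frac{54}{8125}$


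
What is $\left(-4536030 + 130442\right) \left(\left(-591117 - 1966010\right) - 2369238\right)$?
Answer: $21703534527620$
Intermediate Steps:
$\left(-4536030 + 130442\right) \left(\left(-591117 - 1966010\right) - 2369238\right) = - 4405588 \left(\left(-591117 - 1966010\right) - 2369238\right) = - 4405588 \left(-2557127 - 2369238\right) = \left(-4405588\right) \left(-4926365\right) = 21703534527620$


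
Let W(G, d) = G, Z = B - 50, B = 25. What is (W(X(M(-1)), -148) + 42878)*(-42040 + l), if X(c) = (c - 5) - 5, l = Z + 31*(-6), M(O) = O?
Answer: -1811173617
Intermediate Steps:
Z = -25 (Z = 25 - 50 = -25)
l = -211 (l = -25 + 31*(-6) = -25 - 186 = -211)
X(c) = -10 + c (X(c) = (-5 + c) - 5 = -10 + c)
(W(X(M(-1)), -148) + 42878)*(-42040 + l) = ((-10 - 1) + 42878)*(-42040 - 211) = (-11 + 42878)*(-42251) = 42867*(-42251) = -1811173617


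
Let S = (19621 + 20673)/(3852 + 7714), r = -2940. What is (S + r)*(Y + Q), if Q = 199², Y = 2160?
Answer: -709179998353/5783 ≈ -1.2263e+8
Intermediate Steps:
Q = 39601
S = 20147/5783 (S = 40294/11566 = 40294*(1/11566) = 20147/5783 ≈ 3.4838)
(S + r)*(Y + Q) = (20147/5783 - 2940)*(2160 + 39601) = -16981873/5783*41761 = -709179998353/5783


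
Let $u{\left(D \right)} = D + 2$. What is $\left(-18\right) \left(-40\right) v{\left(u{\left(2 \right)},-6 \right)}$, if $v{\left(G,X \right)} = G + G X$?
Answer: $-14400$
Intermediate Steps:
$u{\left(D \right)} = 2 + D$
$\left(-18\right) \left(-40\right) v{\left(u{\left(2 \right)},-6 \right)} = \left(-18\right) \left(-40\right) \left(2 + 2\right) \left(1 - 6\right) = 720 \cdot 4 \left(-5\right) = 720 \left(-20\right) = -14400$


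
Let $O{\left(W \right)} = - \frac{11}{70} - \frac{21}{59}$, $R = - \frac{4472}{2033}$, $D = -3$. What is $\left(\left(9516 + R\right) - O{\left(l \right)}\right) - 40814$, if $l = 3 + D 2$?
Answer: $- \frac{262801245853}{8396290} \approx -31300.0$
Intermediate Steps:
$R = - \frac{4472}{2033}$ ($R = \left(-4472\right) \frac{1}{2033} = - \frac{4472}{2033} \approx -2.1997$)
$l = -3$ ($l = 3 - 6 = -3$)
$O{\left(W \right)} = - \frac{2119}{4130}$ ($O{\left(W \right)} = \left(-11\right) \frac{1}{70} - \frac{21}{59} = - \frac{11}{70} - \frac{21}{59} = - \frac{2119}{4130}$)
$\left(\left(9516 + R\right) - O{\left(l \right)}\right) - 40814 = \left(\left(9516 - \frac{4472}{2033}\right) - - \frac{2119}{4130}\right) - 40814 = \left(\frac{19341556}{2033} + \frac{2119}{4130}\right) - 40814 = \frac{79884934207}{8396290} - 40814 = - \frac{262801245853}{8396290}$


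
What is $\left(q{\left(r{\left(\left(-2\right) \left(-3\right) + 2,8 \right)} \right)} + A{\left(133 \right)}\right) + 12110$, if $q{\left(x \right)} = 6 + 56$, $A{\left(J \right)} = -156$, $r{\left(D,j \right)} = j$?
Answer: $12016$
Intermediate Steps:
$q{\left(x \right)} = 62$
$\left(q{\left(r{\left(\left(-2\right) \left(-3\right) + 2,8 \right)} \right)} + A{\left(133 \right)}\right) + 12110 = \left(62 - 156\right) + 12110 = -94 + 12110 = 12016$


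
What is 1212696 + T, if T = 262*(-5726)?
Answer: -287516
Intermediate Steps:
T = -1500212
1212696 + T = 1212696 - 1500212 = -287516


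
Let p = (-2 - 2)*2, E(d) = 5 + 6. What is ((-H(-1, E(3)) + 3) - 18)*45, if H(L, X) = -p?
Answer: -1035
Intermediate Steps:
E(d) = 11
p = -8 (p = -4*2 = -8)
H(L, X) = 8 (H(L, X) = -1*(-8) = 8)
((-H(-1, E(3)) + 3) - 18)*45 = ((-1*8 + 3) - 18)*45 = ((-8 + 3) - 18)*45 = (-5 - 18)*45 = -23*45 = -1035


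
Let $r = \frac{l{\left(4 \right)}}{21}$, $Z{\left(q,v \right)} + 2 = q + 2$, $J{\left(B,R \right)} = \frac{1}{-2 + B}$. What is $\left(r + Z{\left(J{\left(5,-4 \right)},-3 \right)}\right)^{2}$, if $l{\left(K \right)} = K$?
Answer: $\frac{121}{441} \approx 0.27438$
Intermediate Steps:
$Z{\left(q,v \right)} = q$ ($Z{\left(q,v \right)} = -2 + \left(q + 2\right) = -2 + \left(2 + q\right) = q$)
$r = \frac{4}{21} \approx 0.19048$
$\left(r + Z{\left(J{\left(5,-4 \right)},-3 \right)}\right)^{2} = \left(\frac{4}{21} + \frac{1}{-2 + 5}\right)^{2} = \left(\frac{4}{21} + \frac{1}{3}\right)^{2} = \left(\frac{11}{21}\right)^{2} = \frac{121}{441}$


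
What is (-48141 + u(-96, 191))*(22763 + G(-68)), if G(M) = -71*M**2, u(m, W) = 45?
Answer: 14695299936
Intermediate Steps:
(-48141 + u(-96, 191))*(22763 + G(-68)) = (-48141 + 45)*(22763 - 71*(-68)**2) = -48096*(22763 - 71*4624) = -48096*(22763 - 328304) = -48096*(-305541) = 14695299936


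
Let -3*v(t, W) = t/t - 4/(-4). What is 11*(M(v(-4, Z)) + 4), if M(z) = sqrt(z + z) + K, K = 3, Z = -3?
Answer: 77 + 22*I*sqrt(3)/3 ≈ 77.0 + 12.702*I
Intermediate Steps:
v(t, W) = -2/3 (v(t, W) = -(t/t - 4/(-4))/3 = -(1 - 4*(-1/4))/3 = -(1 + 1)/3 = -1/3*2 = -2/3)
M(z) = 3 + sqrt(2)*sqrt(z) (M(z) = sqrt(z + z) + 3 = sqrt(2*z) + 3 = sqrt(2)*sqrt(z) + 3 = 3 + sqrt(2)*sqrt(z))
11*(M(v(-4, Z)) + 4) = 11*((3 + sqrt(2)*sqrt(-2/3)) + 4) = 11*((3 + sqrt(2)*(I*sqrt(6)/3)) + 4) = 11*((3 + 2*I*sqrt(3)/3) + 4) = 11*(7 + 2*I*sqrt(3)/3) = 77 + 22*I*sqrt(3)/3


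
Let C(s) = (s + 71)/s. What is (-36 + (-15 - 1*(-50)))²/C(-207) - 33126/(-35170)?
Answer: 5892663/2391560 ≈ 2.4639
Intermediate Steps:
C(s) = (71 + s)/s
(-36 + (-15 - 1*(-50)))²/C(-207) - 33126/(-35170) = (-36 + (-15 - 1*(-50)))²/(((71 - 207)/(-207))) - 33126/(-35170) = (-36 + (-15 + 50))²/((-1/207*(-136))) - 33126*(-1/35170) = (-36 + 35)²/(136/207) + 16563/17585 = (-1)²*(207/136) + 16563/17585 = 1*(207/136) + 16563/17585 = 207/136 + 16563/17585 = 5892663/2391560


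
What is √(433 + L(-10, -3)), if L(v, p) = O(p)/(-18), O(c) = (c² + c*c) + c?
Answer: √15558/6 ≈ 20.789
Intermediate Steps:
O(c) = c + 2*c² (O(c) = (c² + c²) + c = 2*c² + c = c + 2*c²)
L(v, p) = -p*(1 + 2*p)/18 (L(v, p) = (p*(1 + 2*p))/(-18) = (p*(1 + 2*p))*(-1/18) = -p*(1 + 2*p)/18)
√(433 + L(-10, -3)) = √(433 - 1/18*(-3)*(1 + 2*(-3))) = √(433 - 1/18*(-3)*(1 - 6)) = √(433 - 1/18*(-3)*(-5)) = √(433 - ⅚) = √(2593/6) = √15558/6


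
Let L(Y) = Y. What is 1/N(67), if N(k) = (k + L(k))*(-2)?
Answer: -1/268 ≈ -0.0037313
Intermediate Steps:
N(k) = -4*k (N(k) = (k + k)*(-2) = (2*k)*(-2) = -4*k)
1/N(67) = 1/(-4*67) = 1/(-268) = -1/268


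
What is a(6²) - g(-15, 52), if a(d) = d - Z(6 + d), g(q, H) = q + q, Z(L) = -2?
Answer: 68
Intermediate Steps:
g(q, H) = 2*q
a(d) = 2 + d (a(d) = d - 1*(-2) = d + 2 = 2 + d)
a(6²) - g(-15, 52) = (2 + 6²) - 2*(-15) = (2 + 36) - 1*(-30) = 38 + 30 = 68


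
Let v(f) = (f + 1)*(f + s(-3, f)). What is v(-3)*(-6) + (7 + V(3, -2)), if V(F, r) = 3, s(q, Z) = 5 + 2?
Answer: 58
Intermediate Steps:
s(q, Z) = 7
v(f) = (1 + f)*(7 + f) (v(f) = (f + 1)*(f + 7) = (1 + f)*(7 + f))
v(-3)*(-6) + (7 + V(3, -2)) = (7 + (-3)² + 8*(-3))*(-6) + (7 + 3) = (7 + 9 - 24)*(-6) + 10 = -8*(-6) + 10 = 48 + 10 = 58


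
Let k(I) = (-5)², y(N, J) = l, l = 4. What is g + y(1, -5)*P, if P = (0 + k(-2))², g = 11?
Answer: 2511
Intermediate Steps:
y(N, J) = 4
k(I) = 25
P = 625 (P = (0 + 25)² = 25² = 625)
g + y(1, -5)*P = 11 + 4*625 = 11 + 2500 = 2511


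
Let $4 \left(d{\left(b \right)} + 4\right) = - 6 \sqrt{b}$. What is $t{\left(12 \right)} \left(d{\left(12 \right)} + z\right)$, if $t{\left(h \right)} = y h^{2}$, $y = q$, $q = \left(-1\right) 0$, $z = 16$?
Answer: $0$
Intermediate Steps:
$q = 0$
$y = 0$
$t{\left(h \right)} = 0$ ($t{\left(h \right)} = 0 h^{2} = 0$)
$d{\left(b \right)} = -4 - \frac{3 \sqrt{b}}{2}$ ($d{\left(b \right)} = -4 + \frac{\left(-6\right) \sqrt{b}}{4} = -4 - \frac{3 \sqrt{b}}{2}$)
$t{\left(12 \right)} \left(d{\left(12 \right)} + z\right) = 0 \left(\left(-4 - \frac{3 \sqrt{12}}{2}\right) + 16\right) = 0 \left(\left(-4 - \frac{3 \cdot 2 \sqrt{3}}{2}\right) + 16\right) = 0 \left(\left(-4 - 3 \sqrt{3}\right) + 16\right) = 0 \left(12 - 3 \sqrt{3}\right) = 0$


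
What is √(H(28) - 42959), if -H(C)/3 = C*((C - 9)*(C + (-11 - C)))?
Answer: I*√25403 ≈ 159.38*I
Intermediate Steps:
H(C) = -3*C*(99 - 11*C) (H(C) = -3*C*(C - 9)*(C + (-11 - C)) = -3*C*(-9 + C)*(-11) = -3*C*(99 - 11*C))
√(H(28) - 42959) = √(33*28*(-9 + 28) - 42959) = √(33*28*19 - 42959) = √(17556 - 42959) = √(-25403) = I*√25403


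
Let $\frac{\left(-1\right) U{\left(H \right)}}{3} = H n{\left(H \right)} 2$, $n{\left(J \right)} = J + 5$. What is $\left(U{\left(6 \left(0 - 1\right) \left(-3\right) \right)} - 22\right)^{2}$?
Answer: $6280036$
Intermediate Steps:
$n{\left(J \right)} = 5 + J$
$U{\left(H \right)} = - 6 H \left(5 + H\right)$ ($U{\left(H \right)} = - 3 H \left(5 + H\right) 2 = - 3 \cdot 2 H \left(5 + H\right) = - 6 H \left(5 + H\right)$)
$\left(U{\left(6 \left(0 - 1\right) \left(-3\right) \right)} - 22\right)^{2} = \left(- 6 \cdot 6 \left(0 - 1\right) \left(-3\right) \left(5 + 6 \left(0 - 1\right) \left(-3\right)\right) - 22\right)^{2} = \left(- 6 \cdot 6 \left(-1\right) \left(-3\right) \left(5 + 6 \left(-1\right) \left(-3\right)\right) - 22\right)^{2} = \left(- 6 \left(\left(-6\right) \left(-3\right)\right) \left(5 - -18\right) - 22\right)^{2} = \left(\left(-6\right) 18 \left(5 + 18\right) - 22\right)^{2} = \left(\left(-6\right) 18 \cdot 23 - 22\right)^{2} = \left(-2484 - 22\right)^{2} = \left(-2506\right)^{2} = 6280036$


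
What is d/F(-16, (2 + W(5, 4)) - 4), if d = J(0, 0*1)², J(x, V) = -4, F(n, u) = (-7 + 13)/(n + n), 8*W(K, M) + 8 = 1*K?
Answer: -256/3 ≈ -85.333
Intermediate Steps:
W(K, M) = -1 + K/8 (W(K, M) = -1 + (1*K)/8 = -1 + K/8)
F(n, u) = 3/n (F(n, u) = 6/((2*n)) = 6*(1/(2*n)) = 3/n)
d = 16 (d = (-4)² = 16)
d/F(-16, (2 + W(5, 4)) - 4) = 16/((3/(-16))) = 16/((3*(-1/16))) = 16/(-3/16) = 16*(-16/3) = -256/3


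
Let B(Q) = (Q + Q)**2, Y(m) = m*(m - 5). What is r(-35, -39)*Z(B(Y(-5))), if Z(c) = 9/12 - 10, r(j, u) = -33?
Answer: 1221/4 ≈ 305.25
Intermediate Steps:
Y(m) = m*(-5 + m)
B(Q) = 4*Q**2 (B(Q) = (2*Q)**2 = 4*Q**2)
Z(c) = -37/4 (Z(c) = 9*(1/12) - 10 = 3/4 - 10 = -37/4)
r(-35, -39)*Z(B(Y(-5))) = -33*(-37/4) = 1221/4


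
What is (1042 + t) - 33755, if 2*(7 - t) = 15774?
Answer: -40593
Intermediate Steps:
t = -7880 (t = 7 - 1/2*15774 = 7 - 7887 = -7880)
(1042 + t) - 33755 = (1042 - 7880) - 33755 = -6838 - 33755 = -40593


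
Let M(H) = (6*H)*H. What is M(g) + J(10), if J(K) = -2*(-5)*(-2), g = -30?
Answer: 5380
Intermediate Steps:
M(H) = 6*H**2
J(K) = -20 (J(K) = 10*(-2) = -20)
M(g) + J(10) = 6*(-30)**2 - 20 = 6*900 - 20 = 5400 - 20 = 5380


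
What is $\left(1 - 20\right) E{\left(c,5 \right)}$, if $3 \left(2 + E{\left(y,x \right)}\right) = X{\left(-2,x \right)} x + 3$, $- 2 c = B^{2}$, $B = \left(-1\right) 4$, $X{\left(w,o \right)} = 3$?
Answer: $-76$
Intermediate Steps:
$B = -4$
$c = -8$ ($c = - \frac{\left(-4\right)^{2}}{2} = \left(- \frac{1}{2}\right) 16 = -8$)
$E{\left(y,x \right)} = -1 + x$ ($E{\left(y,x \right)} = -2 + \frac{3 x + 3}{3} = -2 + \frac{3 + 3 x}{3} = -2 + \left(1 + x\right) = -1 + x$)
$\left(1 - 20\right) E{\left(c,5 \right)} = \left(1 - 20\right) \left(-1 + 5\right) = \left(1 - 20\right) 4 = \left(-19\right) 4 = -76$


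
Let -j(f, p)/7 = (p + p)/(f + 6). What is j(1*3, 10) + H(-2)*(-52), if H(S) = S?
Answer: 796/9 ≈ 88.444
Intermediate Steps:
j(f, p) = -14*p/(6 + f) (j(f, p) = -7*(p + p)/(f + 6) = -7*2*p/(6 + f) = -14*p/(6 + f))
j(1*3, 10) + H(-2)*(-52) = -14*10/(6 + 1*3) - 2*(-52) = -14*10/(6 + 3) + 104 = -14*10/9 + 104 = -14*10*⅑ + 104 = -140/9 + 104 = 796/9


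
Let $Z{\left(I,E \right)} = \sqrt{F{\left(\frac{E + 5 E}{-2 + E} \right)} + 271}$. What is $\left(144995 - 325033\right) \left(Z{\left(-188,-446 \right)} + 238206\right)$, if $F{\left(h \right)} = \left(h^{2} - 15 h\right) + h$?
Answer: $-42886131828 - \frac{90019 \sqrt{2797993}}{56} \approx -4.2889 \cdot 10^{10}$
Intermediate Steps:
$F{\left(h \right)} = h^{2} - 14 h$
$Z{\left(I,E \right)} = \sqrt{271 + \frac{6 E \left(-14 + \frac{6 E}{-2 + E}\right)}{-2 + E}}$ ($Z{\left(I,E \right)} = \sqrt{\frac{E + 5 E}{-2 + E} \left(-14 + \frac{E + 5 E}{-2 + E}\right) + 271} = \sqrt{\frac{6 E}{-2 + E} \left(-14 + \frac{6 E}{-2 + E}\right) + 271} = \sqrt{\frac{6 E \left(-14 + \frac{6 E}{-2 + E}\right)}{-2 + E} + 271} = \sqrt{271 + \frac{6 E \left(-14 + \frac{6 E}{-2 + E}\right)}{-2 + E}}$)
$\left(144995 - 325033\right) \left(Z{\left(-188,-446 \right)} + 238206\right) = \left(144995 - 325033\right) \left(\sqrt{\frac{1084 - -408536 + 223 \left(-446\right)^{2}}{4 + \left(-446\right)^{2} - -1784}} + 238206\right) = - 180038 \left(\sqrt{\frac{1084 + 408536 + 223 \cdot 198916}{4 + 198916 + 1784}} + 238206\right) = - 180038 \left(\sqrt{\frac{1084 + 408536 + 44358268}{200704}} + 238206\right) = - 180038 \left(\sqrt{\frac{1}{200704} \cdot 44767888} + 238206\right) = - 180038 \left(\sqrt{\frac{2797993}{12544}} + 238206\right) = - 180038 \left(\frac{\sqrt{2797993}}{112} + 238206\right) = - 180038 \left(238206 + \frac{\sqrt{2797993}}{112}\right) = -42886131828 - \frac{90019 \sqrt{2797993}}{56}$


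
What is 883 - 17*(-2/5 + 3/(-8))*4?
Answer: 9357/10 ≈ 935.70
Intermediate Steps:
883 - 17*(-2/5 + 3/(-8))*4 = 883 - 17*(-2*1/5 + 3*(-1/8))*4 = 883 - 17*(-2/5 - 3/8)*4 = 883 - 17*(-31/40)*4 = 883 + (527/40)*4 = 883 + 527/10 = 9357/10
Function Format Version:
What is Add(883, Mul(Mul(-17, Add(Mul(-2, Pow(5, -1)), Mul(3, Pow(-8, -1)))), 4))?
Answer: Rational(9357, 10) ≈ 935.70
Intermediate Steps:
Add(883, Mul(Mul(-17, Add(Mul(-2, Pow(5, -1)), Mul(3, Pow(-8, -1)))), 4)) = Add(883, Mul(Mul(-17, Add(Mul(-2, Rational(1, 5)), Mul(3, Rational(-1, 8)))), 4)) = Add(883, Mul(Mul(-17, Add(Rational(-2, 5), Rational(-3, 8))), 4)) = Add(883, Mul(Mul(-17, Rational(-31, 40)), 4)) = Add(883, Mul(Rational(527, 40), 4)) = Add(883, Rational(527, 10)) = Rational(9357, 10)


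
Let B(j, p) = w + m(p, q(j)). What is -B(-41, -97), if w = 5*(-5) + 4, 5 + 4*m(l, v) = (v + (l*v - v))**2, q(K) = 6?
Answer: -338635/4 ≈ -84659.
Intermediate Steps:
m(l, v) = -5/4 + l**2*v**2/4 (m(l, v) = -5/4 + (v + (l*v - v))**2/4 = -5/4 + (v + (-v + l*v))**2/4 = -5/4 + (l*v)**2/4 = -5/4 + (l**2*v**2)/4 = -5/4 + l**2*v**2/4)
w = -21 (w = -25 + 4 = -21)
B(j, p) = -89/4 + 9*p**2 (B(j, p) = -21 + (-5/4 + (1/4)*p**2*6**2) = -21 + (-5/4 + (1/4)*p**2*36) = -21 + (-5/4 + 9*p**2) = -89/4 + 9*p**2)
-B(-41, -97) = -(-89/4 + 9*(-97)**2) = -(-89/4 + 9*9409) = -(-89/4 + 84681) = -1*338635/4 = -338635/4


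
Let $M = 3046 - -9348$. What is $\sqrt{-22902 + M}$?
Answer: $2 i \sqrt{2627} \approx 102.51 i$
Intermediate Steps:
$M = 12394$ ($M = 3046 + 9348 = 12394$)
$\sqrt{-22902 + M} = \sqrt{-22902 + 12394} = \sqrt{-10508} = 2 i \sqrt{2627}$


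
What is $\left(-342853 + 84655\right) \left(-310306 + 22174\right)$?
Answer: $74395106136$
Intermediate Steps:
$\left(-342853 + 84655\right) \left(-310306 + 22174\right) = \left(-258198\right) \left(-288132\right) = 74395106136$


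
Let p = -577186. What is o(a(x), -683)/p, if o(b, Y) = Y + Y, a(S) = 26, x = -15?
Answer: 683/288593 ≈ 0.0023667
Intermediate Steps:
o(b, Y) = 2*Y
o(a(x), -683)/p = (2*(-683))/(-577186) = -1366*(-1/577186) = 683/288593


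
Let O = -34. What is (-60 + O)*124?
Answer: -11656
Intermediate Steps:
(-60 + O)*124 = (-60 - 34)*124 = -94*124 = -11656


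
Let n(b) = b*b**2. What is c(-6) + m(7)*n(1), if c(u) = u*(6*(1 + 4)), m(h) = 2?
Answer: -178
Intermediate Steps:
n(b) = b**3
c(u) = 30*u (c(u) = u*(6*5) = u*30 = 30*u)
c(-6) + m(7)*n(1) = 30*(-6) + 2*1**3 = -180 + 2*1 = -180 + 2 = -178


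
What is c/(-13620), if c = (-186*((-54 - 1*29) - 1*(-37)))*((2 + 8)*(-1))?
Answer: 1426/227 ≈ 6.2819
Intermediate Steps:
c = -85560 (c = (-186*((-54 - 29) + 37))*(10*(-1)) = -186*(-83 + 37)*(-10) = -186*(-46)*(-10) = 8556*(-10) = -85560)
c/(-13620) = -85560/(-13620) = -85560*(-1/13620) = 1426/227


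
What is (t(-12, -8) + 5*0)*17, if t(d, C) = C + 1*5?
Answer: -51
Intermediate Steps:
t(d, C) = 5 + C (t(d, C) = C + 5 = 5 + C)
(t(-12, -8) + 5*0)*17 = ((5 - 8) + 5*0)*17 = (-3 + 0)*17 = -3*17 = -51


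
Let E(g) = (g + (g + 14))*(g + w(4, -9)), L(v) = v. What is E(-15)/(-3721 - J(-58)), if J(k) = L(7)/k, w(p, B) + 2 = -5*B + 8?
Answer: 3712/23979 ≈ 0.15480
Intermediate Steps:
w(p, B) = 6 - 5*B (w(p, B) = -2 + (-5*B + 8) = -2 + (8 - 5*B) = 6 - 5*B)
E(g) = (14 + 2*g)*(51 + g) (E(g) = (g + (g + 14))*(g + (6 - 5*(-9))) = (g + (14 + g))*(g + (6 + 45)) = (14 + 2*g)*(g + 51) = (14 + 2*g)*(51 + g))
J(k) = 7/k
E(-15)/(-3721 - J(-58)) = (714 + 2*(-15)² + 116*(-15))/(-3721 - 7/(-58)) = (714 + 2*225 - 1740)/(-3721 - 7*(-1)/58) = (714 + 450 - 1740)/(-3721 - 1*(-7/58)) = -576/(-3721 + 7/58) = -576/(-215811/58) = -576*(-58/215811) = 3712/23979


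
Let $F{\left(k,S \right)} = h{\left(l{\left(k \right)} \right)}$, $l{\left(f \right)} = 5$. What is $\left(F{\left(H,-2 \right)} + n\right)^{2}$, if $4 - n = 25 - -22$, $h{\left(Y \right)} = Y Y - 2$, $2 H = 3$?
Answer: $400$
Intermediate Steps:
$H = \frac{3}{2}$ ($H = \frac{1}{2} \cdot 3 = \frac{3}{2} \approx 1.5$)
$h{\left(Y \right)} = -2 + Y^{2}$ ($h{\left(Y \right)} = Y^{2} - 2 = -2 + Y^{2}$)
$F{\left(k,S \right)} = 23$ ($F{\left(k,S \right)} = -2 + 5^{2} = -2 + 25 = 23$)
$n = -43$ ($n = 4 - \left(25 - -22\right) = 4 - \left(25 + 22\right) = 4 - 47 = -43$)
$\left(F{\left(H,-2 \right)} + n\right)^{2} = \left(23 - 43\right)^{2} = \left(-20\right)^{2} = 400$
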